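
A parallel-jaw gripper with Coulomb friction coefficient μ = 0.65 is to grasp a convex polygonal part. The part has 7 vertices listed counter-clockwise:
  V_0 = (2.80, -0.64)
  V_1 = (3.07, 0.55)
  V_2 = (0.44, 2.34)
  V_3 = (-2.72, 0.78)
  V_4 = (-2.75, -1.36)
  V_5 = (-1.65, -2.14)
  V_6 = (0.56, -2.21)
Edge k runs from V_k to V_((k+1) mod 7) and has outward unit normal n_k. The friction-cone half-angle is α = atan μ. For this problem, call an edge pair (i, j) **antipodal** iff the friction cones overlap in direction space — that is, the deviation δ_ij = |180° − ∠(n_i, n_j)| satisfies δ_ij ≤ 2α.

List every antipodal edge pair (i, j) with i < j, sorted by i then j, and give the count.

count = 9; pairs: (0,2), (0,3), (1,3), (1,4), (1,5), (2,4), (2,5), (2,6), (3,6)

α = atan 0.65 = 33.02°;  2α = 66.05°
n_0 = (+0.9752, -0.2213)
n_1 = (+0.5627, +0.8267)
n_2 = (-0.4427, +0.8967)
n_3 = (-0.9999, +0.0140)
n_4 = (-0.5784, -0.8157)
n_5 = (-0.0317, -0.9995)
n_6 = (+0.5740, -0.8189)
  (0,1): δ = 111.46°  ·
  (0,2): δ = 50.94°  ✓
  (0,3): δ = 11.98°  ✓
  (0,4): δ = 67.44°  ·
  (0,5): δ = 100.97°  ·
  (0,6): δ = 137.81°  ·
  (1,2): δ = 119.49°  ·
  (1,3): δ = 56.56°  ✓
  (1,4): δ = 1.10°  ✓
  (1,5): δ = 32.43°  ✓
  (1,6): δ = 69.27°  ·
  (2,3): δ = 117.08°  ·
  (2,4): δ = 61.61°  ✓
  (2,5): δ = 28.09°  ✓
  (2,6): δ = 8.75°  ✓
  (3,4): δ = 124.54°  ·
  (3,5): δ = 91.01°  ·
  (3,6): δ = 54.17°  ✓
  (4,5): δ = 146.47°  ·
  (4,6): δ = 109.63°  ·
  (5,6): δ = 143.16°  ·
antipodal pairs: 9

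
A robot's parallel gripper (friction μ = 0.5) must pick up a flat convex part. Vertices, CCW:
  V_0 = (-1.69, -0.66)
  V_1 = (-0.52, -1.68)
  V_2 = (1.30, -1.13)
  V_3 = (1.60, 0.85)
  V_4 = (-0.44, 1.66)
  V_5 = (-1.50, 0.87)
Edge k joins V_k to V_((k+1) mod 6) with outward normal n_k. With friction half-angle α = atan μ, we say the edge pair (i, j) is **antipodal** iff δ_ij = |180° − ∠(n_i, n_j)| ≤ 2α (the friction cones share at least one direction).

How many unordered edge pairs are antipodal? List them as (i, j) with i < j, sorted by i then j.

count = 5; pairs: (0,3), (1,3), (1,4), (2,4), (2,5)

α = atan 0.5 = 26.57°;  2α = 53.13°
n_0 = (-0.6571, -0.7538)
n_1 = (+0.2893, -0.9572)
n_2 = (+0.9887, -0.1498)
n_3 = (+0.3690, +0.9294)
n_4 = (-0.5976, +0.8018)
n_5 = (-0.9924, +0.1232)
  (0,1): δ = 122.10°  ·
  (0,2): δ = 57.53°  ·
  (0,3): δ = 19.43°  ✓
  (0,4): δ = 77.78°  ·
  (0,5): δ = 124.00°  ·
  (1,2): δ = 115.43°  ·
  (1,3): δ = 38.47°  ✓
  (1,4): δ = 19.88°  ✓
  (1,5): δ = 66.11°  ·
  (2,3): δ = 103.04°  ·
  (2,4): δ = 44.69°  ✓
  (2,5): δ = 1.54°  ✓
  (3,4): δ = 121.65°  ·
  (3,5): δ = 75.42°  ·
  (4,5): δ = 133.78°  ·
antipodal pairs: 5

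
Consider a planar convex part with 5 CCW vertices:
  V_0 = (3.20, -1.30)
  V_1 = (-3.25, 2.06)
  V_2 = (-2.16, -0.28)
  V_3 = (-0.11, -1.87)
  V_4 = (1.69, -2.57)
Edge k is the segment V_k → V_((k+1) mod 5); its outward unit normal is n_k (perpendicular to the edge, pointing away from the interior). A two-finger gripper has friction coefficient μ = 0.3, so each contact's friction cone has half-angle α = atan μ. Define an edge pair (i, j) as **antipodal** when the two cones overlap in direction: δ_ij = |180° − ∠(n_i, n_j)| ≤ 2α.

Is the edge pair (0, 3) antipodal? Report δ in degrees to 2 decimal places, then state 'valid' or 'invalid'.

α = atan 0.3 = 16.70°;  2α = 33.40°
edge 0: e_0 = (-6.45, +3.36);  n_0 = (+0.4620, +0.8869)
edge 3: e_3 = (+1.80, -0.70);  n_3 = (-0.3624, -0.9320)
∠(n_0, n_3) = 173.73°
δ = |180° − 173.73°| = 6.27°
6.27° ≤ 2α = 33.40°  →  valid

δ = 6.27°, valid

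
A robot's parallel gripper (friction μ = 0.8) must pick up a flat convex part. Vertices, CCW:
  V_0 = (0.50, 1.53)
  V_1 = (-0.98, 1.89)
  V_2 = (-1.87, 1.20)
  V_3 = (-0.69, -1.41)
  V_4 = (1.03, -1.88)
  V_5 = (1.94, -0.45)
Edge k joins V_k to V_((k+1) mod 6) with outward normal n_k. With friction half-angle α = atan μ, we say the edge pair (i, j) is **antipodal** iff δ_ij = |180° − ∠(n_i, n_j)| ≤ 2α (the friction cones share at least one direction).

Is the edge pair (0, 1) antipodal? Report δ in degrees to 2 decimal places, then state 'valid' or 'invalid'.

δ = 128.54°, invalid

α = atan 0.8 = 38.66°;  2α = 77.32°
edge 0: e_0 = (-1.48, +0.36);  n_0 = (+0.2364, +0.9717)
edge 1: e_1 = (-0.89, -0.69);  n_1 = (-0.6127, +0.7903)
∠(n_0, n_1) = 51.46°
δ = |180° − 51.46°| = 128.54°
128.54° > 2α = 77.32°  →  invalid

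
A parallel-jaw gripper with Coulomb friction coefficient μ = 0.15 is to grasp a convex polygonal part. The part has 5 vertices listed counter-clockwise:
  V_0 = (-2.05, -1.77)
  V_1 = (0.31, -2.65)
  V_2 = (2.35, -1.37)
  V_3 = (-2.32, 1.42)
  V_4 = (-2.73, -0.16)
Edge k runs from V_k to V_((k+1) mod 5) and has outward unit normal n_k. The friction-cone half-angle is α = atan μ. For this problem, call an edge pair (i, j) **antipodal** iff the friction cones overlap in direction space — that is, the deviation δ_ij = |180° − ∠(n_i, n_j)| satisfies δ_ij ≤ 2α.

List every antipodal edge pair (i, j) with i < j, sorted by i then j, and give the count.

count = 1; pairs: (0,2)

α = atan 0.15 = 8.53°;  2α = 17.06°
n_0 = (-0.3494, -0.9370)
n_1 = (+0.5315, -0.8471)
n_2 = (+0.5129, +0.8585)
n_3 = (-0.9679, +0.2512)
n_4 = (-0.9212, -0.3891)
  (0,1): δ = 127.44°  ·
  (0,2): δ = 10.41°  ✓
  (0,3): δ = 95.90°  ·
  (0,4): δ = 133.35°  ·
  (1,2): δ = 62.96°  ·
  (1,3): δ = 43.35°  ·
  (1,4): δ = 80.79°  ·
  (2,3): δ = 73.69°  ·
  (2,4): δ = 36.25°  ·
  (3,4): δ = 142.56°  ·
antipodal pairs: 1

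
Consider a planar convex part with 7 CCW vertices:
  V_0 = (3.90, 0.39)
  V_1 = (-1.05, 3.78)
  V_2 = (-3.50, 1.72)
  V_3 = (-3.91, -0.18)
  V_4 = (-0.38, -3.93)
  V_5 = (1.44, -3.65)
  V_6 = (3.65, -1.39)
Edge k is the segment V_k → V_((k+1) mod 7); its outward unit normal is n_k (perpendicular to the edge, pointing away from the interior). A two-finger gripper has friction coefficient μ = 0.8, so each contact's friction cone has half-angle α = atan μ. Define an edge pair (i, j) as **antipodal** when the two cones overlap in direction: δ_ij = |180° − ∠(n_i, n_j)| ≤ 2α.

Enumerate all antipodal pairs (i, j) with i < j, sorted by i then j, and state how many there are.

α = atan 0.8 = 38.66°;  2α = 77.32°
n_0 = (+0.5650, +0.8251)
n_1 = (-0.6436, +0.7654)
n_2 = (-0.9775, +0.2109)
n_3 = (-0.7281, -0.6854)
n_4 = (+0.1521, -0.9884)
n_5 = (+0.7150, -0.6992)
n_6 = (+0.9903, -0.1391)
  (0,1): δ = 105.54°  ·
  (0,2): δ = 67.77°  ✓
  (0,3): δ = 12.33°  ✓
  (0,4): δ = 43.15°  ✓
  (0,5): δ = 80.05°  ·
  (0,6): δ = 116.41°  ·
  (1,2): δ = 142.23°  ·
  (1,3): δ = 86.79°  ·
  (1,4): δ = 31.31°  ✓
  (1,5): δ = 5.58°  ✓
  (1,6): δ = 41.95°  ✓
  (2,3): δ = 124.55°  ·
  (2,4): δ = 69.08°  ✓
  (2,5): δ = 32.18°  ✓
  (2,6): δ = 4.18°  ✓
  (3,4): δ = 124.52°  ·
  (3,5): δ = 87.63°  ·
  (3,6): δ = 51.26°  ✓
  (4,5): δ = 143.11°  ·
  (4,6): δ = 106.74°  ·
  (5,6): δ = 143.64°  ·
antipodal pairs: 10

count = 10; pairs: (0,2), (0,3), (0,4), (1,4), (1,5), (1,6), (2,4), (2,5), (2,6), (3,6)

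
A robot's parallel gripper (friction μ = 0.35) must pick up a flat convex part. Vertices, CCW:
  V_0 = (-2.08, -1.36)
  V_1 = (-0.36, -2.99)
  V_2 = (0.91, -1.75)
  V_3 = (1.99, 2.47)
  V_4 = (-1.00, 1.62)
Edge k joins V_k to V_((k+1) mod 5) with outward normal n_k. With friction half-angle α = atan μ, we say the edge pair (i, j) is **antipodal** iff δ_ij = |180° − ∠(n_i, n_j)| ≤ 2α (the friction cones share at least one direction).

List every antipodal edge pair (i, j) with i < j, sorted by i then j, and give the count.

count = 3; pairs: (1,3), (1,4), (2,4)

α = atan 0.35 = 19.29°;  2α = 38.58°
n_0 = (-0.6879, -0.7258)
n_1 = (+0.6986, -0.7155)
n_2 = (+0.9688, -0.2479)
n_3 = (-0.2734, +0.9619)
n_4 = (-0.9402, +0.3407)
  (0,1): δ = 92.22°  ·
  (0,2): δ = 60.89°  ·
  (0,3): δ = 59.33°  ·
  (0,4): δ = 113.54°  ·
  (1,2): δ = 148.67°  ·
  (1,3): δ = 28.45°  ✓
  (1,4): δ = 25.76°  ✓
  (2,3): δ = 59.78°  ·
  (2,4): δ = 5.57°  ✓
  (3,4): δ = 125.79°  ·
antipodal pairs: 3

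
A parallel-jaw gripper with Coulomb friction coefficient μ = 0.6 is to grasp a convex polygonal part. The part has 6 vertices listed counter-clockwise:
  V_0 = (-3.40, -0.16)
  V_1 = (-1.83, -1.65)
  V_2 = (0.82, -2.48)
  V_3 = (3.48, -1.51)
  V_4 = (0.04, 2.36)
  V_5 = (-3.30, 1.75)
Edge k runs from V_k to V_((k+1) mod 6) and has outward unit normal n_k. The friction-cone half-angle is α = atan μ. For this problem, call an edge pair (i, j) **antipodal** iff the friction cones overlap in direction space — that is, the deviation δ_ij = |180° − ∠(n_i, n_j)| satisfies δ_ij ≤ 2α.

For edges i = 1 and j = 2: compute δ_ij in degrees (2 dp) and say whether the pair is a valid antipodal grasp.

α = atan 0.6 = 30.96°;  2α = 61.93°
edge 1: e_1 = (+2.65, -0.83);  n_1 = (-0.2989, -0.9543)
edge 2: e_2 = (+2.66, +0.97);  n_2 = (+0.3426, -0.9395)
∠(n_1, n_2) = 37.43°
δ = |180° − 37.43°| = 142.57°
142.57° > 2α = 61.93°  →  invalid

δ = 142.57°, invalid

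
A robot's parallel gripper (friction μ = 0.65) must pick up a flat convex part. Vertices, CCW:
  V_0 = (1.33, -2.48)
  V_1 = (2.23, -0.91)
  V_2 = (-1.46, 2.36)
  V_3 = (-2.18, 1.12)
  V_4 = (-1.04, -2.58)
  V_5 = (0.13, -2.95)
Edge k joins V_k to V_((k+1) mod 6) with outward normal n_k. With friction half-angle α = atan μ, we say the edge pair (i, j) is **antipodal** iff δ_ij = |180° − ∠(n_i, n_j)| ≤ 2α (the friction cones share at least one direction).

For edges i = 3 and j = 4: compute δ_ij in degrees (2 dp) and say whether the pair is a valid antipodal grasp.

α = atan 0.65 = 33.02°;  2α = 66.05°
edge 3: e_3 = (+1.14, -3.70);  n_3 = (-0.9557, -0.2944)
edge 4: e_4 = (+1.17, -0.37);  n_4 = (-0.3015, -0.9535)
∠(n_3, n_4) = 55.33°
δ = |180° − 55.33°| = 124.67°
124.67° > 2α = 66.05°  →  invalid

δ = 124.67°, invalid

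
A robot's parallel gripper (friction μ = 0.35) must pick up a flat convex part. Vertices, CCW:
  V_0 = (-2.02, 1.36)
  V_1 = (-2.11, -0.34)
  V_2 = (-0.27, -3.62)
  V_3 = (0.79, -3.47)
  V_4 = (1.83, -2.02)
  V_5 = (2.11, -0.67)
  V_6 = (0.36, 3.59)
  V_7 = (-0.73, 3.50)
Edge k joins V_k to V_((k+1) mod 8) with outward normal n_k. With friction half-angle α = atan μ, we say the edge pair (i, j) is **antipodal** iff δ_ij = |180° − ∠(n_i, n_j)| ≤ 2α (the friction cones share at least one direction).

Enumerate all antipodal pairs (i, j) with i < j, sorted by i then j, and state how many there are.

α = atan 0.35 = 19.29°;  2α = 38.58°
n_0 = (-0.9986, +0.0529)
n_1 = (-0.8721, -0.4893)
n_2 = (+0.1401, -0.9901)
n_3 = (+0.8126, -0.5828)
n_4 = (+0.9792, -0.2031)
n_5 = (+0.9250, +0.3800)
n_6 = (-0.0823, +0.9966)
n_7 = (-0.8564, +0.5163)
  (0,1): δ = 147.68°  ·
  (0,2): δ = 78.92°  ·
  (0,3): δ = 32.62°  ✓
  (0,4): δ = 8.69°  ✓
  (0,5): δ = 25.36°  ✓
  (0,6): δ = 97.75°  ·
  (0,7): δ = 151.95°  ·
  (1,2): δ = 111.24°  ·
  (1,3): δ = 64.94°  ·
  (1,4): δ = 41.01°  ·
  (1,5): δ = 6.96°  ✓
  (1,6): δ = 65.43°  ·
  (1,7): δ = 119.63°  ·
  (2,3): δ = 133.70°  ·
  (2,4): δ = 109.77°  ·
  (2,5): δ = 75.72°  ·
  (2,6): δ = 3.33°  ✓
  (2,7): δ = 50.86°  ·
  (3,4): δ = 156.07°  ·
  (3,5): δ = 122.02°  ·
  (3,6): δ = 49.63°  ·
  (3,7): δ = 4.57°  ✓
  (4,5): δ = 145.95°  ·
  (4,6): δ = 73.56°  ·
  (4,7): δ = 19.36°  ✓
  (5,6): δ = 107.61°  ·
  (5,7): δ = 53.41°  ·
  (6,7): δ = 125.80°  ·
antipodal pairs: 7

count = 7; pairs: (0,3), (0,4), (0,5), (1,5), (2,6), (3,7), (4,7)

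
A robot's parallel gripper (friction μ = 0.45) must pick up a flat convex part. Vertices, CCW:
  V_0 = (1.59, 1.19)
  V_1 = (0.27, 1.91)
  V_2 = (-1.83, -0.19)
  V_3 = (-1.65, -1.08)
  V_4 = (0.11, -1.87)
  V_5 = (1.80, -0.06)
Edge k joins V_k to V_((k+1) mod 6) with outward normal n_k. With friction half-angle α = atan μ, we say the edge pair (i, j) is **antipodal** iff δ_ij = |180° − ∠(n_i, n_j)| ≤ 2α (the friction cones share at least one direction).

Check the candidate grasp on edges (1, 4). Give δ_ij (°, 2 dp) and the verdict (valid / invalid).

δ = 1.96°, valid

α = atan 0.45 = 24.23°;  2α = 48.46°
edge 1: e_1 = (-2.10, -2.10);  n_1 = (-0.7071, +0.7071)
edge 4: e_4 = (+1.69, +1.81);  n_4 = (+0.7309, -0.6825)
∠(n_1, n_4) = 178.04°
δ = |180° − 178.04°| = 1.96°
1.96° ≤ 2α = 48.46°  →  valid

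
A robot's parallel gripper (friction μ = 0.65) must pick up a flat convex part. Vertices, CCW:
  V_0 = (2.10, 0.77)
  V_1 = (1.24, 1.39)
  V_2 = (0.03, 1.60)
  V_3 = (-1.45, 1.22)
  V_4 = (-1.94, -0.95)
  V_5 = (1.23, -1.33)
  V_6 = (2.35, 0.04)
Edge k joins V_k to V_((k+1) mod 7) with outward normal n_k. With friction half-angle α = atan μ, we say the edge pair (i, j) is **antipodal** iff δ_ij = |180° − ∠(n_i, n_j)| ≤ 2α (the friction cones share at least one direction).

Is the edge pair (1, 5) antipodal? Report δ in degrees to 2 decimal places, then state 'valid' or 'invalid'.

α = atan 0.65 = 33.02°;  2α = 66.05°
edge 1: e_1 = (-1.21, +0.21);  n_1 = (+0.1710, +0.9853)
edge 5: e_5 = (+1.12, +1.37);  n_5 = (+0.7742, -0.6329)
∠(n_1, n_5) = 119.42°
δ = |180° − 119.42°| = 60.58°
60.58° ≤ 2α = 66.05°  →  valid

δ = 60.58°, valid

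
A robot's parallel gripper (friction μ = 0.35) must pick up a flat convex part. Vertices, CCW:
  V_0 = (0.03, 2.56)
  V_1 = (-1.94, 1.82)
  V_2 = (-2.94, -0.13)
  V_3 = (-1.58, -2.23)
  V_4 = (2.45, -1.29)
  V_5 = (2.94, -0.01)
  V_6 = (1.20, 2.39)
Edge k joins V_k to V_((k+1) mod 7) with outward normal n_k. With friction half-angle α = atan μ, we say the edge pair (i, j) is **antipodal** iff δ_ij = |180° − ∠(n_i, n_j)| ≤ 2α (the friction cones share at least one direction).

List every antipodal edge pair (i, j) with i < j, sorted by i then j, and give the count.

α = atan 0.35 = 19.29°;  2α = 38.58°
n_0 = (-0.3516, +0.9361)
n_1 = (-0.8898, +0.4563)
n_2 = (-0.8394, -0.5436)
n_3 = (+0.2272, -0.9739)
n_4 = (+0.9339, -0.3575)
n_5 = (+0.8096, +0.5870)
n_6 = (+0.1438, +0.9896)
  (0,1): δ = 137.74°  ·
  (0,2): δ = 77.66°  ·
  (0,3): δ = 7.46°  ✓
  (0,4): δ = 48.46°  ·
  (0,5): δ = 105.35°  ·
  (0,6): δ = 151.14°  ·
  (1,2): δ = 119.92°  ·
  (1,3): δ = 49.72°  ·
  (1,4): δ = 6.20°  ✓
  (1,5): δ = 63.09°  ·
  (1,6): δ = 108.88°  ·
  (2,3): δ = 109.80°  ·
  (2,4): δ = 53.88°  ·
  (2,5): δ = 3.01°  ✓
  (2,6): δ = 48.80°  ·
  (3,4): δ = 124.08°  ·
  (3,5): δ = 67.19°  ·
  (3,6): δ = 21.40°  ✓
  (4,5): δ = 123.11°  ·
  (4,6): δ = 77.32°  ·
  (5,6): δ = 134.21°  ·
antipodal pairs: 4

count = 4; pairs: (0,3), (1,4), (2,5), (3,6)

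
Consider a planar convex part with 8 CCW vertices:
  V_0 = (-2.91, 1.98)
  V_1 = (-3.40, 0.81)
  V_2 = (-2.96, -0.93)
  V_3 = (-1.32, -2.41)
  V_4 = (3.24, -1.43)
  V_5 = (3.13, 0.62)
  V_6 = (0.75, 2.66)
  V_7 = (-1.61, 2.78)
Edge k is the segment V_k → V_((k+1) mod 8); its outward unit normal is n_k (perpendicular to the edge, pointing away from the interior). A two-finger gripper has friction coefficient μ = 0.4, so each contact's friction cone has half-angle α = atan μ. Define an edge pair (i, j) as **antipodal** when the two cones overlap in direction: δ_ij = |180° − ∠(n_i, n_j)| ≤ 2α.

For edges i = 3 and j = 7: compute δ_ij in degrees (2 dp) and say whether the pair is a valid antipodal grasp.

δ = 19.48°, valid

α = atan 0.4 = 21.80°;  2α = 43.60°
edge 3: e_3 = (+4.56, +0.98);  n_3 = (+0.2101, -0.9777)
edge 7: e_7 = (-1.30, -0.80);  n_7 = (-0.5241, +0.8517)
∠(n_3, n_7) = 160.52°
δ = |180° − 160.52°| = 19.48°
19.48° ≤ 2α = 43.60°  →  valid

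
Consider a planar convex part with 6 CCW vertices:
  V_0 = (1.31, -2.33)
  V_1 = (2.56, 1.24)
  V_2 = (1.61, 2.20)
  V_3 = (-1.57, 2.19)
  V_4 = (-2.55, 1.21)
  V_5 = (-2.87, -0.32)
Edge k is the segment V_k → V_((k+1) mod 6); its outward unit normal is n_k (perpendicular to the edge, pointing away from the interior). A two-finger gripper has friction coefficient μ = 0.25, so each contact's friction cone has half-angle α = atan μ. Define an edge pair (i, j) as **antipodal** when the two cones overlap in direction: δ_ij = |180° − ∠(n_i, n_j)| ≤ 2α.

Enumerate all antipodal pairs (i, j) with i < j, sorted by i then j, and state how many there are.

α = atan 0.25 = 14.04°;  2α = 28.07°
n_0 = (+0.9438, -0.3305)
n_1 = (+0.7108, +0.7034)
n_2 = (-0.0031, +1.0000)
n_3 = (-0.7071, +0.7071)
n_4 = (-0.9788, +0.2047)
n_5 = (-0.4334, -0.9012)
  (0,1): δ = 116.00°  ·
  (0,2): δ = 70.52°  ·
  (0,3): δ = 25.70°  ✓
  (0,4): δ = 7.48°  ✓
  (0,5): δ = 83.62°  ·
  (1,2): δ = 134.52°  ·
  (1,3): δ = 89.70°  ·
  (1,4): δ = 56.51°  ·
  (1,5): δ = 19.62°  ✓
  (2,3): δ = 135.18°  ·
  (2,4): δ = 101.99°  ·
  (2,5): δ = 25.86°  ✓
  (3,4): δ = 146.81°  ·
  (3,5): δ = 70.68°  ·
  (4,5): δ = 103.87°  ·
antipodal pairs: 4

count = 4; pairs: (0,3), (0,4), (1,5), (2,5)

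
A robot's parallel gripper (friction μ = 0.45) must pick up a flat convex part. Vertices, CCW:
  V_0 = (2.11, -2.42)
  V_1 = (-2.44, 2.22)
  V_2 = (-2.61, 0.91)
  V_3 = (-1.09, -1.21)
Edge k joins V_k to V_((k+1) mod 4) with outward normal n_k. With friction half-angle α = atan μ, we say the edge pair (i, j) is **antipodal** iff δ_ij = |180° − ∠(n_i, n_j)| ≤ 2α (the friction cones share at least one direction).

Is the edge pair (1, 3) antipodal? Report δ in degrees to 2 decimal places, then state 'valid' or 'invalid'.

δ = 103.32°, invalid

α = atan 0.45 = 24.23°;  2α = 48.46°
edge 1: e_1 = (-0.17, -1.31);  n_1 = (-0.9917, +0.1287)
edge 3: e_3 = (+3.20, -1.21);  n_3 = (-0.3537, -0.9354)
∠(n_1, n_3) = 76.68°
δ = |180° − 76.68°| = 103.32°
103.32° > 2α = 48.46°  →  invalid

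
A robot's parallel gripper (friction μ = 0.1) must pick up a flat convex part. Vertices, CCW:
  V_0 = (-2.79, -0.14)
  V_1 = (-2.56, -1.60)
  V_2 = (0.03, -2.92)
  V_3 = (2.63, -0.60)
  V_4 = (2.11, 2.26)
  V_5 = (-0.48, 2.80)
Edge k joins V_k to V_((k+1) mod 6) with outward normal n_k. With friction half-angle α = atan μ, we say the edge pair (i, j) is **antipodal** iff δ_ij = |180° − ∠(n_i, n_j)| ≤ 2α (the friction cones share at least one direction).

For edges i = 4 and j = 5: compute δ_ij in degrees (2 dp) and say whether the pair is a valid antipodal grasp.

α = atan 0.1 = 5.71°;  2α = 11.42°
edge 4: e_4 = (-2.59, +0.54);  n_4 = (+0.2041, +0.9789)
edge 5: e_5 = (-2.31, -2.94);  n_5 = (-0.7863, +0.6178)
∠(n_4, n_5) = 63.62°
δ = |180° − 63.62°| = 116.38°
116.38° > 2α = 11.42°  →  invalid

δ = 116.38°, invalid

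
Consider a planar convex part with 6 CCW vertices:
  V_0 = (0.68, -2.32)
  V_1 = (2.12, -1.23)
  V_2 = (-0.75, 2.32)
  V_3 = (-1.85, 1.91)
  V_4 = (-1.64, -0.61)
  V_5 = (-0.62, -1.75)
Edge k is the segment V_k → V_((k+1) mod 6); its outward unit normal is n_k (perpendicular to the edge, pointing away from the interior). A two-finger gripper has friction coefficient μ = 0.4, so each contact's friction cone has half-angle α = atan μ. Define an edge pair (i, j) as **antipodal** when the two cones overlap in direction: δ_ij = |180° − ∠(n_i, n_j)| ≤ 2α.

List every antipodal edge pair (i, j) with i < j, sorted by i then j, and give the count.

count = 4; pairs: (0,2), (1,3), (1,4), (1,5)

α = atan 0.4 = 21.80°;  2α = 43.60°
n_0 = (+0.6035, -0.7973)
n_1 = (+0.7777, +0.6287)
n_2 = (-0.3493, +0.9370)
n_3 = (-0.9965, -0.0830)
n_4 = (-0.7452, -0.6668)
n_5 = (-0.4016, -0.9158)
  (0,1): δ = 88.17°  ·
  (0,2): δ = 16.68°  ✓
  (0,3): δ = 57.64°  ·
  (0,4): δ = 94.70°  ·
  (0,5): δ = 119.20°  ·
  (1,2): δ = 108.51°  ·
  (1,3): δ = 34.19°  ✓
  (1,4): δ = 2.87°  ✓
  (1,5): δ = 27.37°  ✓
  (2,3): δ = 105.68°  ·
  (2,4): δ = 68.62°  ·
  (2,5): δ = 44.12°  ·
  (3,4): δ = 142.94°  ·
  (3,5): δ = 118.44°  ·
  (4,5): δ = 155.50°  ·
antipodal pairs: 4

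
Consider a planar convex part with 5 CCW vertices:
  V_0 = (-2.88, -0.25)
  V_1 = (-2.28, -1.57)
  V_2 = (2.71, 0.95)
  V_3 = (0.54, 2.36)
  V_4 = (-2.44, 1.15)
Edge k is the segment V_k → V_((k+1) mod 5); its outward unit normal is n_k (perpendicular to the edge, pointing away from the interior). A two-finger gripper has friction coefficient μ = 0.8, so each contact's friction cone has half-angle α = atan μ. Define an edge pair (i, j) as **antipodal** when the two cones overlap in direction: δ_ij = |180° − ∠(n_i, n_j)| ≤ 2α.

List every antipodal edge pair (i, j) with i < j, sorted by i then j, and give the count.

α = atan 0.8 = 38.66°;  2α = 77.32°
n_0 = (-0.9104, -0.4138)
n_1 = (+0.4508, -0.8926)
n_2 = (+0.5449, +0.8385)
n_3 = (-0.3762, +0.9265)
n_4 = (-0.9540, +0.2998)
  (0,1): δ = 87.65°  ·
  (0,2): δ = 32.54°  ✓
  (0,3): δ = 87.66°  ·
  (0,4): δ = 138.11°  ·
  (1,2): δ = 59.81°  ✓
  (1,3): δ = 4.70°  ✓
  (1,4): δ = 45.76°  ✓
  (2,3): δ = 124.89°  ·
  (2,4): δ = 74.43°  ✓
  (3,4): δ = 129.55°  ·
antipodal pairs: 5

count = 5; pairs: (0,2), (1,2), (1,3), (1,4), (2,4)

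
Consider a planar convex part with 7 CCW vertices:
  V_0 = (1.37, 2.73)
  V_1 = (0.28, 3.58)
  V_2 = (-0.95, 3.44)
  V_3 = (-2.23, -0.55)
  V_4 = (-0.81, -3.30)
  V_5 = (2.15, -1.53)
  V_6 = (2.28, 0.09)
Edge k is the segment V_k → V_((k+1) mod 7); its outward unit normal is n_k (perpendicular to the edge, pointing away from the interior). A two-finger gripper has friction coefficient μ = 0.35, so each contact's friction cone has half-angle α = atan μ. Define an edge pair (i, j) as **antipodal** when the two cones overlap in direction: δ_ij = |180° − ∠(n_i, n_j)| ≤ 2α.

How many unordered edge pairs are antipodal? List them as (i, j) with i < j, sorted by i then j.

count = 6; pairs: (0,3), (1,4), (2,5), (2,6), (3,5), (3,6)

α = atan 0.35 = 19.29°;  2α = 38.58°
n_0 = (+0.6149, +0.7886)
n_1 = (-0.1131, +0.9936)
n_2 = (-0.9522, +0.3055)
n_3 = (-0.8885, -0.4588)
n_4 = (+0.5132, -0.8583)
n_5 = (+0.9968, -0.0800)
n_6 = (+0.9454, +0.3259)
  (0,1): δ = 135.56°  ·
  (0,2): δ = 69.84°  ·
  (0,3): δ = 24.74°  ✓
  (0,4): δ = 68.83°  ·
  (0,5): δ = 123.36°  ·
  (0,6): δ = 146.97°  ·
  (1,2): δ = 114.28°  ·
  (1,3): δ = 69.18°  ·
  (1,4): δ = 24.38°  ✓
  (1,5): δ = 78.92°  ·
  (1,6): δ = 102.53°  ·
  (2,3): δ = 134.90°  ·
  (2,4): δ = 41.34°  ·
  (2,5): δ = 13.20°  ✓
  (2,6): δ = 36.81°  ✓
  (3,4): δ = 86.43°  ·
  (3,5): δ = 31.90°  ✓
  (3,6): δ = 8.29°  ✓
  (4,5): δ = 125.47°  ·
  (4,6): δ = 101.86°  ·
  (5,6): δ = 156.39°  ·
antipodal pairs: 6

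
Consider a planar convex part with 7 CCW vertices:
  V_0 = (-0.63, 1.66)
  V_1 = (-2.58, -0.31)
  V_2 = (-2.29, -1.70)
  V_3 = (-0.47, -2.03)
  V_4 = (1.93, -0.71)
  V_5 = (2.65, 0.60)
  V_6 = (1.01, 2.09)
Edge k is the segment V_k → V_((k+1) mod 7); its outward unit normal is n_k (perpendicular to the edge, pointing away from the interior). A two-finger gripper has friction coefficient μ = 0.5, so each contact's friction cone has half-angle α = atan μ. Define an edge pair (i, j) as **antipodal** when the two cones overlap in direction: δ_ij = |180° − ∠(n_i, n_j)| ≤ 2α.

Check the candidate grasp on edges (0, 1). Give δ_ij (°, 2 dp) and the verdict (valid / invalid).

δ = 123.51°, invalid

α = atan 0.5 = 26.57°;  2α = 53.13°
edge 0: e_0 = (-1.95, -1.97);  n_0 = (-0.7107, +0.7035)
edge 1: e_1 = (+0.29, -1.39);  n_1 = (-0.9789, -0.2042)
∠(n_0, n_1) = 56.49°
δ = |180° − 56.49°| = 123.51°
123.51° > 2α = 53.13°  →  invalid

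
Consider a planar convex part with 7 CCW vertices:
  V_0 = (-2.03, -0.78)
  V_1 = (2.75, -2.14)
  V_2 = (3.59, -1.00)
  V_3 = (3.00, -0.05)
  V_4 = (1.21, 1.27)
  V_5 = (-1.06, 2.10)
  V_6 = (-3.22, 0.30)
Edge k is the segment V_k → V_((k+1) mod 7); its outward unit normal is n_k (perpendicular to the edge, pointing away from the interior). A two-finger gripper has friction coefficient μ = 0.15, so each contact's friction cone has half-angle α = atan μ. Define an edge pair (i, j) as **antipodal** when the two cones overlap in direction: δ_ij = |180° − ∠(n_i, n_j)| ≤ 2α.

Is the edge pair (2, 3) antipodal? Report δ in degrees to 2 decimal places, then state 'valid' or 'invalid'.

δ = 158.25°, invalid

α = atan 0.15 = 8.53°;  2α = 17.06°
edge 2: e_2 = (-0.59, +0.95);  n_2 = (+0.8495, +0.5276)
edge 3: e_3 = (-1.79, +1.32);  n_3 = (+0.5935, +0.8048)
∠(n_2, n_3) = 21.75°
δ = |180° − 21.75°| = 158.25°
158.25° > 2α = 17.06°  →  invalid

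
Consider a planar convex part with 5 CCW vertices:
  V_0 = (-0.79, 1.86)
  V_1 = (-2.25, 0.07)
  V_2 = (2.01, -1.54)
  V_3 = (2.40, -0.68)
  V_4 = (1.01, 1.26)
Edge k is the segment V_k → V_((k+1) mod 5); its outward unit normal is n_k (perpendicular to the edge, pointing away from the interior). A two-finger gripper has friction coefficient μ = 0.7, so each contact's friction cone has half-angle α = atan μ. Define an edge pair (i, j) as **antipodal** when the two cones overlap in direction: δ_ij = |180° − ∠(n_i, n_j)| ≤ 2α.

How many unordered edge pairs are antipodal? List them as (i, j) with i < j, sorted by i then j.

count = 3; pairs: (0,2), (1,3), (1,4)

α = atan 0.7 = 34.99°;  2α = 69.98°
n_0 = (-0.7749, +0.6321)
n_1 = (-0.3535, -0.9354)
n_2 = (+0.9107, -0.4130)
n_3 = (+0.8129, +0.5824)
n_4 = (+0.3162, +0.9487)
  (0,1): δ = 71.50°  ·
  (0,2): δ = 14.81°  ✓
  (0,3): δ = 74.82°  ·
  (0,4): δ = 110.77°  ·
  (1,2): δ = 93.69°  ·
  (1,3): δ = 33.68°  ✓
  (1,4): δ = 2.27°  ✓
  (2,3): δ = 119.98°  ·
  (2,4): δ = 84.04°  ·
  (3,4): δ = 144.06°  ·
antipodal pairs: 3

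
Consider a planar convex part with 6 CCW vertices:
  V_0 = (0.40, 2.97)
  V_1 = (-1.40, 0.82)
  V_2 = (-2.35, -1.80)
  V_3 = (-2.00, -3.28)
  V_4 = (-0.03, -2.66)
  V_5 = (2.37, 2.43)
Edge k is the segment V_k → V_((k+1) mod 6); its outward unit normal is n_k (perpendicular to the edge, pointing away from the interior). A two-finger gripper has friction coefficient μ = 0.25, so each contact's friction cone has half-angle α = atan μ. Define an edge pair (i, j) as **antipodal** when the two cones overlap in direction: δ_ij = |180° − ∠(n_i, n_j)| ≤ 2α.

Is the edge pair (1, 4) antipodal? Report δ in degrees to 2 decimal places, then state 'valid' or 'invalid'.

α = atan 0.25 = 14.04°;  2α = 28.07°
edge 1: e_1 = (-0.95, -2.62);  n_1 = (-0.9401, +0.3409)
edge 4: e_4 = (+2.40, +5.09);  n_4 = (+0.9045, -0.4265)
∠(n_1, n_4) = 174.69°
δ = |180° − 174.69°| = 5.31°
5.31° ≤ 2α = 28.07°  →  valid

δ = 5.31°, valid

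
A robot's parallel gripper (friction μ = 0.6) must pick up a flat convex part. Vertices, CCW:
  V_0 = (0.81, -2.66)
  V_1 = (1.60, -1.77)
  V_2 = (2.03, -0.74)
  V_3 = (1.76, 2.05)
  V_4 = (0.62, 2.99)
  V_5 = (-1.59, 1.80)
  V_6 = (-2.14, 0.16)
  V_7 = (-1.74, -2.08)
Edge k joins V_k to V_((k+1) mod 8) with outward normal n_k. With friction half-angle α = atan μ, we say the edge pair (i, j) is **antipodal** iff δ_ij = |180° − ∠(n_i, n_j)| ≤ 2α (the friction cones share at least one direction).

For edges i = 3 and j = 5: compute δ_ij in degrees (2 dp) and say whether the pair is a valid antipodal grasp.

α = atan 0.6 = 30.96°;  2α = 61.93°
edge 3: e_3 = (-1.14, +0.94);  n_3 = (+0.6362, +0.7715)
edge 5: e_5 = (-0.55, -1.64);  n_5 = (-0.9481, +0.3180)
∠(n_3, n_5) = 110.97°
δ = |180° − 110.97°| = 69.03°
69.03° > 2α = 61.93°  →  invalid

δ = 69.03°, invalid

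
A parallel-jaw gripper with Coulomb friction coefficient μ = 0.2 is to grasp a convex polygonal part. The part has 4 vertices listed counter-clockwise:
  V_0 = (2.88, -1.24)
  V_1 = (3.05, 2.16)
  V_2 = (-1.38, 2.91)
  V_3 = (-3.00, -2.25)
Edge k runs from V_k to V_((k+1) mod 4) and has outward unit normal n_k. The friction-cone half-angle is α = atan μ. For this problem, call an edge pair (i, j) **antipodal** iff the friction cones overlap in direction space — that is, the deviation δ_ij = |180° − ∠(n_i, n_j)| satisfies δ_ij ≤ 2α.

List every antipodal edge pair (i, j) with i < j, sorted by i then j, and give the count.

count = 2; pairs: (0,2), (1,3)

α = atan 0.2 = 11.31°;  2α = 22.62°
n_0 = (+0.9988, -0.0499)
n_1 = (+0.1669, +0.9860)
n_2 = (-0.9541, +0.2995)
n_3 = (+0.1693, -0.9856)
  (0,1): δ = 96.75°  ·
  (0,2): δ = 14.57°  ✓
  (0,3): δ = 102.61°  ·
  (1,2): δ = 97.82°  ·
  (1,3): δ = 19.36°  ✓
  (2,3): δ = 62.82°  ·
antipodal pairs: 2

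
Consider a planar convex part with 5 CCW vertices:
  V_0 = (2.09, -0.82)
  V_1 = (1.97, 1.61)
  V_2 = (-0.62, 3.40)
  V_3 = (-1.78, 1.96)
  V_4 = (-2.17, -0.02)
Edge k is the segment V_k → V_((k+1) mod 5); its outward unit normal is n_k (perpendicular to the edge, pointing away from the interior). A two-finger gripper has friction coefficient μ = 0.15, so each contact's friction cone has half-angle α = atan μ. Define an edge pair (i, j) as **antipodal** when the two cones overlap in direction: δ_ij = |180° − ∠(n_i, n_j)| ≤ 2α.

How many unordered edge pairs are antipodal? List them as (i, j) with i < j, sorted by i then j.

α = atan 0.15 = 8.53°;  2α = 17.06°
n_0 = (+0.9988, +0.0493)
n_1 = (+0.5685, +0.8226)
n_2 = (-0.7788, +0.6273)
n_3 = (-0.9811, +0.1933)
n_4 = (-0.1846, -0.9828)
  (0,1): δ = 127.48°  ·
  (0,2): δ = 41.68°  ·
  (0,3): δ = 13.97°  ✓
  (0,4): δ = 76.54°  ·
  (1,2): δ = 94.20°  ·
  (1,3): δ = 66.49°  ·
  (1,4): δ = 24.01°  ·
  (2,3): δ = 152.29°  ·
  (2,4): δ = 61.78°  ·
  (3,4): δ = 89.49°  ·
antipodal pairs: 1

count = 1; pairs: (0,3)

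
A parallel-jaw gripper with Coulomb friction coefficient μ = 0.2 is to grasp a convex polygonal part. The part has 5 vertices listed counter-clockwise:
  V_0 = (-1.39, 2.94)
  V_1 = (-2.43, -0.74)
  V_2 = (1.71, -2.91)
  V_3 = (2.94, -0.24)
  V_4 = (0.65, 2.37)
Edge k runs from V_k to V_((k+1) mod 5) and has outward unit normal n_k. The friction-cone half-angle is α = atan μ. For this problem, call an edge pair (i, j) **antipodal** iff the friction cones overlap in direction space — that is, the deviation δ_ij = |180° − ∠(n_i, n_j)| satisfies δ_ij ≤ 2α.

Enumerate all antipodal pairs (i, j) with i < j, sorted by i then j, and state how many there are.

α = atan 0.2 = 11.31°;  2α = 22.62°
n_0 = (-0.9623, +0.2720)
n_1 = (-0.4642, -0.8857)
n_2 = (+0.9083, -0.4184)
n_3 = (+0.7517, +0.6595)
n_4 = (+0.2691, +0.9631)
  (0,1): δ = 101.88°  ·
  (0,2): δ = 8.95°  ✓
  (0,3): δ = 57.04°  ·
  (0,4): δ = 90.17°  ·
  (1,2): δ = 87.07°  ·
  (1,3): δ = 21.07°  ✓
  (1,4): δ = 12.05°  ✓
  (2,3): δ = 114.00°  ·
  (2,4): δ = 80.88°  ·
  (3,4): δ = 146.87°  ·
antipodal pairs: 3

count = 3; pairs: (0,2), (1,3), (1,4)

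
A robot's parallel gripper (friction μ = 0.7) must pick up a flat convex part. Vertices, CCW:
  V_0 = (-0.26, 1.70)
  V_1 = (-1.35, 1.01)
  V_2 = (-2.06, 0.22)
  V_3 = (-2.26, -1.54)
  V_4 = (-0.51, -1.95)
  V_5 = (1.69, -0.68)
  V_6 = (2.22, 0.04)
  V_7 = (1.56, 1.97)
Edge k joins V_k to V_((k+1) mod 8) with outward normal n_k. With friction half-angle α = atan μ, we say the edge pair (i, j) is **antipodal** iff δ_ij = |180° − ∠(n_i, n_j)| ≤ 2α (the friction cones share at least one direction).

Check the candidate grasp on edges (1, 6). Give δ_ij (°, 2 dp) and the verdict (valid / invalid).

α = atan 0.7 = 34.99°;  2α = 69.98°
edge 1: e_1 = (-0.71, -0.79);  n_1 = (-0.7438, +0.6684)
edge 6: e_6 = (-0.66, +1.93);  n_6 = (+0.9462, +0.3236)
∠(n_1, n_6) = 119.17°
δ = |180° − 119.17°| = 60.83°
60.83° ≤ 2α = 69.98°  →  valid

δ = 60.83°, valid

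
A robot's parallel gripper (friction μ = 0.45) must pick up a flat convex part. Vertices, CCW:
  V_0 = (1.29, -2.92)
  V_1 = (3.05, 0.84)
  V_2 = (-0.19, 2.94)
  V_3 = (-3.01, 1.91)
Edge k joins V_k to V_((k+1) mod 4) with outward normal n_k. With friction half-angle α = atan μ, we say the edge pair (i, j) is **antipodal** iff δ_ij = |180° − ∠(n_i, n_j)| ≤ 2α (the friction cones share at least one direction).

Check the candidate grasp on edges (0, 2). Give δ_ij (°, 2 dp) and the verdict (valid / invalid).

α = atan 0.45 = 24.23°;  2α = 48.46°
edge 0: e_0 = (+1.76, +3.76);  n_0 = (+0.9057, -0.4239)
edge 2: e_2 = (-2.82, -1.03);  n_2 = (-0.3431, +0.9393)
∠(n_0, n_2) = 135.15°
δ = |180° − 135.15°| = 44.85°
44.85° ≤ 2α = 48.46°  →  valid

δ = 44.85°, valid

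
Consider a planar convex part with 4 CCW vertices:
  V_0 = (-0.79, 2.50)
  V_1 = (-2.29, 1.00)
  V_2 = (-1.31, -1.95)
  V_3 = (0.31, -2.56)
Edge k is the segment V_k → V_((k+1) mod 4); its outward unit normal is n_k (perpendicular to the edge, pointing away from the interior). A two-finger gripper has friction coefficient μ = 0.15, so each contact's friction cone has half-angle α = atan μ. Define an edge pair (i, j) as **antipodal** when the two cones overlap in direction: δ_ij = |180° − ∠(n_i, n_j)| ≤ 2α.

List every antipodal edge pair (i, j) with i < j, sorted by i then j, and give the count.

α = atan 0.15 = 8.53°;  2α = 17.06°
n_0 = (-0.7071, +0.7071)
n_1 = (-0.9490, -0.3153)
n_2 = (-0.3524, -0.9359)
n_3 = (+0.9772, +0.2124)
  (0,1): δ = 116.62°  ·
  (0,2): δ = 65.63°  ·
  (0,3): δ = 57.26°  ·
  (1,2): δ = 129.01°  ·
  (1,3): δ = 6.11°  ✓
  (2,3): δ = 57.10°  ·
antipodal pairs: 1

count = 1; pairs: (1,3)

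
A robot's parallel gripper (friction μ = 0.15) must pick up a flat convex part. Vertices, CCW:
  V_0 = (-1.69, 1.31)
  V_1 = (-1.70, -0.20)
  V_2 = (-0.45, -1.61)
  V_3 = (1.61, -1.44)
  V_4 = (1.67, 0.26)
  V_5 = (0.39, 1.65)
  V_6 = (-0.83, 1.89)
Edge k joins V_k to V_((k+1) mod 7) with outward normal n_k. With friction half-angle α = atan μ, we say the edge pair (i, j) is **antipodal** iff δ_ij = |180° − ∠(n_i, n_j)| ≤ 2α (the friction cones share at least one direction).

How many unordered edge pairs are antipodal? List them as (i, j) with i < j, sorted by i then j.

α = atan 0.15 = 8.53°;  2α = 17.06°
n_0 = (-1.0000, +0.0066)
n_1 = (-0.7483, -0.6634)
n_2 = (+0.0822, -0.9966)
n_3 = (+0.9994, -0.0353)
n_4 = (+0.7356, +0.6774)
n_5 = (+0.1930, +0.9812)
n_6 = (-0.5591, +0.8291)
  (0,1): δ = 138.06°  ·
  (0,2): δ = 84.90°  ·
  (0,3): δ = 1.64°  ✓
  (0,4): δ = 43.02°  ·
  (0,5): δ = 79.25°  ·
  (0,6): δ = 124.38°  ·
  (1,2): δ = 126.84°  ·
  (1,3): δ = 43.58°  ·
  (1,4): δ = 1.08°  ✓
  (1,5): δ = 37.31°  ·
  (1,6): δ = 82.44°  ·
  (2,3): δ = 96.74°  ·
  (2,4): δ = 52.08°  ·
  (2,5): δ = 15.85°  ✓
  (2,6): δ = 29.28°  ·
  (3,4): δ = 135.34°  ·
  (3,5): δ = 99.11°  ·
  (3,6): δ = 53.98°  ·
  (4,5): δ = 143.77°  ·
  (4,6): δ = 98.64°  ·
  (5,6): δ = 134.87°  ·
antipodal pairs: 3

count = 3; pairs: (0,3), (1,4), (2,5)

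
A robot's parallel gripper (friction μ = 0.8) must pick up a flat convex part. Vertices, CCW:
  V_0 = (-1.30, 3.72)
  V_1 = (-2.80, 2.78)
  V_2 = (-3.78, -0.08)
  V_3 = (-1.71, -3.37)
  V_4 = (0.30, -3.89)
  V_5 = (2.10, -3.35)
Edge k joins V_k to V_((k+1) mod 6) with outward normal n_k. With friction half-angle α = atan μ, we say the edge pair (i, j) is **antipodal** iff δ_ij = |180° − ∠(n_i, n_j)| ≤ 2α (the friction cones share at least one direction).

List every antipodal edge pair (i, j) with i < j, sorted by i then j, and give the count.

count = 6; pairs: (0,3), (0,4), (1,4), (1,5), (2,5), (3,5)

α = atan 0.8 = 38.66°;  2α = 77.32°
n_0 = (-0.5310, +0.8474)
n_1 = (-0.9460, +0.3242)
n_2 = (-0.8464, -0.5325)
n_3 = (-0.2505, -0.9681)
n_4 = (+0.2873, -0.9578)
n_5 = (+0.9012, +0.4334)
  (0,1): δ = 140.99°  ·
  (0,2): δ = 89.90°  ·
  (0,3): δ = 46.58°  ✓
  (0,4): δ = 15.37°  ✓
  (0,5): δ = 83.61°  ·
  (1,2): δ = 128.91°  ·
  (1,3): δ = 85.59°  ·
  (1,4): δ = 54.39°  ✓
  (1,5): δ = 44.60°  ✓
  (2,3): δ = 136.68°  ·
  (2,4): δ = 105.48°  ·
  (2,5): δ = 6.49°  ✓
  (3,4): δ = 148.80°  ·
  (3,5): δ = 49.81°  ✓
  (4,5): δ = 81.02°  ·
antipodal pairs: 6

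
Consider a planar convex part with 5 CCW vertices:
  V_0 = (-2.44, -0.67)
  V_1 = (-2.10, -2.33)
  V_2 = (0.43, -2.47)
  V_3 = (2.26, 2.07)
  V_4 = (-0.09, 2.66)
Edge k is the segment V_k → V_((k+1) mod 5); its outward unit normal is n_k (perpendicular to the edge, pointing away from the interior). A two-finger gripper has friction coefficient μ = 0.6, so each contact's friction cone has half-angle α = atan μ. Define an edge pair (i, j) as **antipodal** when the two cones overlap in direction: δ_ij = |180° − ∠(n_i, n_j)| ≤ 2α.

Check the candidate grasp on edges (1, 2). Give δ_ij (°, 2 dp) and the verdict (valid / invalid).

δ = 108.79°, invalid

α = atan 0.6 = 30.96°;  2α = 61.93°
edge 1: e_1 = (+2.53, -0.14);  n_1 = (-0.0553, -0.9985)
edge 2: e_2 = (+1.83, +4.54);  n_2 = (+0.9275, -0.3739)
∠(n_1, n_2) = 71.21°
δ = |180° − 71.21°| = 108.79°
108.79° > 2α = 61.93°  →  invalid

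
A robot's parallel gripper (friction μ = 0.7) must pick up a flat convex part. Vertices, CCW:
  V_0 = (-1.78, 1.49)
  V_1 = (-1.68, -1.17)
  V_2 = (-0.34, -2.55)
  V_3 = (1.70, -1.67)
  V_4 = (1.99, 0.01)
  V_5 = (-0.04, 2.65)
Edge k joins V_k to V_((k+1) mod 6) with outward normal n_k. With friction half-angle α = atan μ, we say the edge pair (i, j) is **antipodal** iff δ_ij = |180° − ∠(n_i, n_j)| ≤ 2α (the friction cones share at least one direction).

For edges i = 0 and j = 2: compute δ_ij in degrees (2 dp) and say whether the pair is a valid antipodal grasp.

α = atan 0.7 = 34.99°;  2α = 69.98°
edge 0: e_0 = (+0.10, -2.66);  n_0 = (-0.9993, -0.0376)
edge 2: e_2 = (+2.04, +0.88);  n_2 = (+0.3961, -0.9182)
∠(n_0, n_2) = 111.18°
δ = |180° − 111.18°| = 68.82°
68.82° ≤ 2α = 69.98°  →  valid

δ = 68.82°, valid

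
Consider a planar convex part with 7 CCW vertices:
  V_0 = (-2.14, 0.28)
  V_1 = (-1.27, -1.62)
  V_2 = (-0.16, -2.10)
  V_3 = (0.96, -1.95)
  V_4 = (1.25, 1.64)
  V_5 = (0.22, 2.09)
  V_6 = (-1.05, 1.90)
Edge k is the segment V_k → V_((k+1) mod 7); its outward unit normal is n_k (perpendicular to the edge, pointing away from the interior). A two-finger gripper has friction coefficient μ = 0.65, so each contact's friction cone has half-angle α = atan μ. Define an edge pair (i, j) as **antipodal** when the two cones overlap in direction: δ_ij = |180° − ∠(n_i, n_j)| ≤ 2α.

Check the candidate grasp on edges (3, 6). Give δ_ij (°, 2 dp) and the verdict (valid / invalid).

δ = 29.32°, valid

α = atan 0.65 = 33.02°;  2α = 66.05°
edge 3: e_3 = (+0.29, +3.59);  n_3 = (+0.9968, -0.0805)
edge 6: e_6 = (-1.09, -1.62);  n_6 = (-0.8297, +0.5582)
∠(n_3, n_6) = 150.68°
δ = |180° − 150.68°| = 29.32°
29.32° ≤ 2α = 66.05°  →  valid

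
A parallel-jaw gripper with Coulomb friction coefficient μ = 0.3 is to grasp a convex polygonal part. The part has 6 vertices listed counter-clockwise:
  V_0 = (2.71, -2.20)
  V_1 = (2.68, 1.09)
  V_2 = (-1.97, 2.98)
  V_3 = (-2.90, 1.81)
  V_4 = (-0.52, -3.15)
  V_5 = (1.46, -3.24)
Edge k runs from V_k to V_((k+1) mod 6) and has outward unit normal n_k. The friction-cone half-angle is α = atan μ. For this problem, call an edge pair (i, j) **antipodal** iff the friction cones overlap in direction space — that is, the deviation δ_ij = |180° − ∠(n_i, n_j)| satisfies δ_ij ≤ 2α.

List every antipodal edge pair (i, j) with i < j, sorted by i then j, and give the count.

count = 3; pairs: (0,3), (1,4), (2,5)

α = atan 0.3 = 16.70°;  2α = 33.40°
n_0 = (+1.0000, +0.0091)
n_1 = (+0.3765, +0.9264)
n_2 = (-0.7828, +0.6222)
n_3 = (-0.9016, -0.4326)
n_4 = (-0.0454, -0.9990)
n_5 = (+0.6396, -0.7687)
  (0,1): δ = 112.64°  ·
  (0,2): δ = 39.00°  ·
  (0,3): δ = 25.11°  ✓
  (0,4): δ = 86.87°  ·
  (0,5): δ = 129.24°  ·
  (1,2): δ = 106.36°  ·
  (1,3): δ = 42.25°  ·
  (1,4): δ = 19.52°  ✓
  (1,5): δ = 61.88°  ·
  (2,3): δ = 115.89°  ·
  (2,4): δ = 54.12°  ·
  (2,5): δ = 11.76°  ✓
  (3,4): δ = 118.24°  ·
  (3,5): δ = 75.87°  ·
  (4,5): δ = 137.64°  ·
antipodal pairs: 3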